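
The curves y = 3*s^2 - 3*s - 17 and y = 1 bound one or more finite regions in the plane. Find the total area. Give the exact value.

125/2

Set the curves equal: 3*s^2 - 3*s - 17 = 1, so 3*s^2 - 3*s - 18 = 0, which factors as 3*(s - 3)*(s + 2) = 0. The curves meet at s = -2, 3.
On [-2, 3], y = 1 is on top; that piece has area ∫[-2,3] (-(3*s^2 - 3*s - 18)) ds = 125/2.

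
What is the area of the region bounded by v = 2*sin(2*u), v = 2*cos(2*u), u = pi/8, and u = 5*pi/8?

On [pi/8, 5*pi/8], (2*sin(2*u)) - (2*cos(2*u)) = 2*sin(2*u) - 2*cos(2*u) is ≥ 0 throughout, so the area is a single integral of |2*sin(2*u) - 2*cos(2*u)|.
∫[pi/8,5*pi/8] (2*sin(2*u) - 2*cos(2*u)) du = 2*sqrt(2).

2*sqrt(2)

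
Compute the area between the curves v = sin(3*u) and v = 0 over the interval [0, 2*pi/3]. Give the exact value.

4/3

The difference (sin(3*u)) - (0) = sin(3*u) changes sign at u = pi/3 inside [0, 2*pi/3], so split the integral there.
∫[0,pi/3] (sin(3*u)) du = 2/3.
∫[pi/3,2*pi/3] (sin(3*u)) du = -2/3; the area of that piece is 2/3.
Total area = 2/3 + 2/3 = 4/3.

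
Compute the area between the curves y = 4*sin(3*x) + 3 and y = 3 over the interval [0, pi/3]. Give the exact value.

On [0, pi/3], (4*sin(3*x) + 3) - (3) = 4*sin(3*x) is ≥ 0 throughout, so the area is a single integral of |4*sin(3*x)|.
∫[0,pi/3] (4*sin(3*x)) dx = 8/3.

8/3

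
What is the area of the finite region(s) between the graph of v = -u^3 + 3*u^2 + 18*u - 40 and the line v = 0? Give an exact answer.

999/4

The curve meets the u-axis where -u^3 + 3*u^2 + 18*u - 40 = 0, i.e. -(u - 5)*(u - 2)*(u + 4) = 0, at u = -4, 2, 5.
On [-4, 2] the curve lies below the axis; ∫[-4,2] (-u^3 + 3*u^2 + 18*u - 40) du = -216, giving area 216.
On [2, 5] the curve lies above the axis; ∫[2,5] (-u^3 + 3*u^2 + 18*u - 40) du = 135/4, giving area 135/4.
Total area = 216 + 135/4 = 999/4.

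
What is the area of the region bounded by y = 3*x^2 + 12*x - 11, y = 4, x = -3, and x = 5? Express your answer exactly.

288

The difference (3*x^2 + 12*x - 11) - (4) = 3*x^2 + 12*x - 15 changes sign at x = 1 inside [-3, 5], so split the integral there.
∫[-3,1] (3*x^2 + 12*x - 15) dx = -80; the area of that piece is 80.
∫[1,5] (3*x^2 + 12*x - 15) dx = 208.
Total area = 80 + 208 = 288.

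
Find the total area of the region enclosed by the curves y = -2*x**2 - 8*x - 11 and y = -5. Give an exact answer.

8/3

Set the curves equal: -2*x**2 - 8*x - 11 = -5, so -2*x**2 - 8*x - 6 = 0, which factors as -2*(x + 1)*(x + 3) = 0. The curves meet at x = -3, -1.
On [-3, -1], y = -2*x**2 - 8*x - 11 is on top; that piece has area ∫[-3,-1] (-2*x**2 - 8*x - 6) dx = 8/3.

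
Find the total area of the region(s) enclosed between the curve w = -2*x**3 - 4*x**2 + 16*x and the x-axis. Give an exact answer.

The curve meets the x-axis where -2*x**3 - 4*x**2 + 16*x = 0, i.e. -2*x*(x - 2)*(x + 4) = 0, at x = -4, 0, 2.
On [-4, 0] the curve lies below the axis; ∫[-4,0] (-2*x**3 - 4*x**2 + 16*x) dx = -256/3, giving area 256/3.
On [0, 2] the curve lies above the axis; ∫[0,2] (-2*x**3 - 4*x**2 + 16*x) dx = 40/3, giving area 40/3.
Total area = 256/3 + 40/3 = 296/3.

296/3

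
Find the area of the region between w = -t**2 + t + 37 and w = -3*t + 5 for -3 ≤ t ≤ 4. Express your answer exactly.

623/3

On [-3, 4], (-t**2 + t + 37) - (-3*t + 5) = -t**2 + 4*t + 32 is ≥ 0 throughout, so the area is a single integral of |-t**2 + 4*t + 32|.
∫[-3,4] (-t**2 + 4*t + 32) dt = 623/3.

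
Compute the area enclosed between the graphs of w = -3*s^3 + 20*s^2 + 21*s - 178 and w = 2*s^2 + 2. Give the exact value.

1551/2

Set the curves equal: -3*s^3 + 20*s^2 + 21*s - 178 = 2*s^2 + 2, so -3*s^3 + 18*s^2 + 21*s - 180 = 0, which factors as -3*(s - 5)*(s - 4)*(s + 3) = 0. The curves meet at s = -3, 4, 5.
On [-3, 4], w = 2*s^2 + 2 is on top; that piece has area ∫[-3,4] (-(-3*s^3 + 18*s^2 + 21*s - 180)) ds = 3087/4.
On [4, 5], w = -3*s^3 + 20*s^2 + 21*s - 178 is on top; that piece has area ∫[4,5] (-3*s^3 + 18*s^2 + 21*s - 180) ds = 15/4.
Total enclosed area = 3087/4 + 15/4 = 1551/2.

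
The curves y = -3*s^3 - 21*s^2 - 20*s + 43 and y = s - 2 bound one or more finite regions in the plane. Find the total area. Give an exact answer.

Set the curves equal: -3*s^3 - 21*s^2 - 20*s + 43 = s - 2, so -3*s^3 - 21*s^2 - 21*s + 45 = 0, which factors as -3*(s - 1)*(s + 3)*(s + 5) = 0. The curves meet at s = -5, -3, 1.
On [-5, -3], y = s - 2 is on top; that piece has area ∫[-5,-3] (-(-3*s^3 - 21*s^2 - 21*s + 45)) ds = 20.
On [-3, 1], y = -3*s^3 - 21*s^2 - 20*s + 43 is on top; that piece has area ∫[-3,1] (-3*s^3 - 21*s^2 - 21*s + 45) ds = 128.
Total enclosed area = 20 + 128 = 148.

148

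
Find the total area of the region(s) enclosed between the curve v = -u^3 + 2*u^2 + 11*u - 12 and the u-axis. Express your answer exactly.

937/12

The curve meets the u-axis where -u^3 + 2*u^2 + 11*u - 12 = 0, i.e. -(u - 4)*(u - 1)*(u + 3) = 0, at u = -3, 1, 4.
On [-3, 1] the curve lies below the axis; ∫[-3,1] (-u^3 + 2*u^2 + 11*u - 12) du = -160/3, giving area 160/3.
On [1, 4] the curve lies above the axis; ∫[1,4] (-u^3 + 2*u^2 + 11*u - 12) du = 99/4, giving area 99/4.
Total area = 160/3 + 99/4 = 937/12.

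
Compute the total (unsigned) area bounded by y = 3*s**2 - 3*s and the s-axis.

1/2

The curve meets the s-axis where 3*s**2 - 3*s = 0, i.e. 3*s*(s - 1) = 0, at s = 0, 1.
On [0, 1] the curve lies below the axis; ∫[0,1] (3*s**2 - 3*s) ds = -1/2, giving area 1/2.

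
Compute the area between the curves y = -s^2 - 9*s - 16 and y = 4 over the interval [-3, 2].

535/6

On [-3, 2], (-s^2 - 9*s - 16) - (4) = -s^2 - 9*s - 20 is ≤ 0 throughout, so the area is a single integral of |-s^2 - 9*s - 20|.
∫[-3,2] (-s^2 - 9*s - 20) ds = -535/6; the area of that piece is 535/6.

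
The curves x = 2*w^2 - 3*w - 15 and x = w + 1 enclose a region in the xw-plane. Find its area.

Both boundary curves give x as a function of w, so integrate with respect to w. Setting them equal: 2*w^2 - 4*w - 16 = 0, i.e. 2*(w - 4)*(w + 2) = 0, so they meet at w = -2, 4.
For w in [-2, 4], x = 2*w^2 - 3*w - 15 is on the left; area = ∫[-2,4] (-(2*w^2 - 4*w - 16)) dw = 72.

72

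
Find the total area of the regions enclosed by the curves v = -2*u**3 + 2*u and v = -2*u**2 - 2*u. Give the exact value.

37/6

Set the curves equal: -2*u**3 + 2*u = -2*u**2 - 2*u, so -2*u**3 + 2*u**2 + 4*u = 0, which factors as -2*u*(u - 2)*(u + 1) = 0. The curves meet at u = -1, 0, 2.
On [-1, 0], v = -2*u**2 - 2*u is on top; that piece has area ∫[-1,0] (-(-2*u**3 + 2*u**2 + 4*u)) du = 5/6.
On [0, 2], v = -2*u**3 + 2*u is on top; that piece has area ∫[0,2] (-2*u**3 + 2*u**2 + 4*u) du = 16/3.
Total enclosed area = 5/6 + 16/3 = 37/6.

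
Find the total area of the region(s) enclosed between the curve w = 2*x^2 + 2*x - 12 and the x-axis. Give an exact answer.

The curve meets the x-axis where 2*x^2 + 2*x - 12 = 0, i.e. 2*(x - 2)*(x + 3) = 0, at x = -3, 2.
On [-3, 2] the curve lies below the axis; ∫[-3,2] (2*x^2 + 2*x - 12) dx = -125/3, giving area 125/3.

125/3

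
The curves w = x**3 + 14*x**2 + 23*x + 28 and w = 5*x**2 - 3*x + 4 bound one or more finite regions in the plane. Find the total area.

Set the curves equal: x**3 + 14*x**2 + 23*x + 28 = 5*x**2 - 3*x + 4, so x**3 + 9*x**2 + 26*x + 24 = 0, which factors as (x + 2)*(x + 3)*(x + 4) = 0. The curves meet at x = -4, -3, -2.
On [-4, -3], w = x**3 + 14*x**2 + 23*x + 28 is on top; that piece has area ∫[-4,-3] (x**3 + 9*x**2 + 26*x + 24) dx = 1/4.
On [-3, -2], w = 5*x**2 - 3*x + 4 is on top; that piece has area ∫[-3,-2] (-(x**3 + 9*x**2 + 26*x + 24)) dx = 1/4.
Total enclosed area = 1/4 + 1/4 = 1/2.

1/2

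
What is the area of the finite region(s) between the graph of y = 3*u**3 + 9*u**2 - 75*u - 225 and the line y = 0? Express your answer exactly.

1572

The curve meets the u-axis where 3*u**3 + 9*u**2 - 75*u - 225 = 0, i.e. 3*(u - 5)*(u + 3)*(u + 5) = 0, at u = -5, -3, 5.
On [-5, -3] the curve lies above the axis; ∫[-5,-3] (3*u**3 + 9*u**2 - 75*u - 225) du = 36, giving area 36.
On [-3, 5] the curve lies below the axis; ∫[-3,5] (3*u**3 + 9*u**2 - 75*u - 225) du = -1536, giving area 1536.
Total area = 36 + 1536 = 1572.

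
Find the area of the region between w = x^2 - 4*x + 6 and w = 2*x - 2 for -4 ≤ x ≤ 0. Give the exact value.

304/3

On [-4, 0], (x^2 - 4*x + 6) - (2*x - 2) = x^2 - 6*x + 8 is ≥ 0 throughout, so the area is a single integral of |x^2 - 6*x + 8|.
∫[-4,0] (x^2 - 6*x + 8) dx = 304/3.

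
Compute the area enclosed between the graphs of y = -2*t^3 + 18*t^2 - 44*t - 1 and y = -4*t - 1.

Set the curves equal: -2*t^3 + 18*t^2 - 44*t - 1 = -4*t - 1, so -2*t^3 + 18*t^2 - 40*t = 0, which factors as -2*t*(t - 5)*(t - 4) = 0. The curves meet at t = 0, 4, 5.
On [0, 4], y = -4*t - 1 is on top; that piece has area ∫[0,4] (-(-2*t^3 + 18*t^2 - 40*t)) dt = 64.
On [4, 5], y = -2*t^3 + 18*t^2 - 44*t - 1 is on top; that piece has area ∫[4,5] (-2*t^3 + 18*t^2 - 40*t) dt = 3/2.
Total enclosed area = 64 + 3/2 = 131/2.

131/2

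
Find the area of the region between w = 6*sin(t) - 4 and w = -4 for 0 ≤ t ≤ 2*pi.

24

The difference (6*sin(t) - 4) - (-4) = 6*sin(t) changes sign at t = pi inside [0, 2*pi], so split the integral there.
∫[0,pi] (6*sin(t)) dt = 12.
∫[pi,2*pi] (6*sin(t)) dt = -12; the area of that piece is 12.
Total area = 12 + 12 = 24.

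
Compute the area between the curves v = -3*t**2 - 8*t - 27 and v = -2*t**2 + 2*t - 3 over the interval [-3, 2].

320/3

On [-3, 2], (-3*t**2 - 8*t - 27) - (-2*t**2 + 2*t - 3) = -t**2 - 10*t - 24 is ≤ 0 throughout, so the area is a single integral of |-t**2 - 10*t - 24|.
∫[-3,2] (-t**2 - 10*t - 24) dt = -320/3; the area of that piece is 320/3.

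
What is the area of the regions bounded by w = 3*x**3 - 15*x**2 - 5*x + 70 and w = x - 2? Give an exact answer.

Set the curves equal: 3*x**3 - 15*x**2 - 5*x + 70 = x - 2, so 3*x**3 - 15*x**2 - 6*x + 72 = 0, which factors as 3*(x - 4)*(x - 3)*(x + 2) = 0. The curves meet at x = -2, 3, 4.
On [-2, 3], w = 3*x**3 - 15*x**2 - 5*x + 70 is on top; that piece has area ∫[-2,3] (3*x**3 - 15*x**2 - 6*x + 72) dx = 875/4.
On [3, 4], w = x - 2 is on top; that piece has area ∫[3,4] (-(3*x**3 - 15*x**2 - 6*x + 72)) dx = 11/4.
Total enclosed area = 875/4 + 11/4 = 443/2.

443/2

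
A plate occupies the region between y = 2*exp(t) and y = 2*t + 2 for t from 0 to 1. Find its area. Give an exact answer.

On [0, 1], (2*exp(t)) - (2*t + 2) = -2*t + 2*exp(t) - 2 is ≥ 0 throughout, so the area is a single integral of |-2*t + 2*exp(t) - 2|.
∫[0,1] (-2*t + 2*exp(t) - 2) dt = -5 + 2*exp(1).

-5 + 2*exp(1)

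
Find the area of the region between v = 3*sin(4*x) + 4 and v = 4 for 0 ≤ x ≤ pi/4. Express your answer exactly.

3/2

On [0, pi/4], (3*sin(4*x) + 4) - (4) = 3*sin(4*x) is ≥ 0 throughout, so the area is a single integral of |3*sin(4*x)|.
∫[0,pi/4] (3*sin(4*x)) dx = 3/2.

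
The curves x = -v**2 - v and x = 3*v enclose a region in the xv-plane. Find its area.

32/3

Both boundary curves give x as a function of v, so integrate with respect to v. Setting them equal: -v**2 - 4*v = 0, i.e. -v*(v + 4) = 0, so they meet at v = -4, 0.
For v in [-4, 0], x = -v**2 - v is on the right; area = ∫[-4,0] (-v**2 - 4*v) dv = 32/3.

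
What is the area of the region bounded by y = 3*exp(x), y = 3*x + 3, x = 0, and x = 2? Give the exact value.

-15 + 3*exp(2)

On [0, 2], (3*exp(x)) - (3*x + 3) = -3*x + 3*exp(x) - 3 is ≥ 0 throughout, so the area is a single integral of |-3*x + 3*exp(x) - 3|.
∫[0,2] (-3*x + 3*exp(x) - 3) dx = -15 + 3*exp(2).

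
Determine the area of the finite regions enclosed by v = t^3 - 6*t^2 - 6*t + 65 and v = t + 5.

517/2

Set the curves equal: t^3 - 6*t^2 - 6*t + 65 = t + 5, so t^3 - 6*t^2 - 7*t + 60 = 0, which factors as (t - 5)*(t - 4)*(t + 3) = 0. The curves meet at t = -3, 4, 5.
On [-3, 4], v = t^3 - 6*t^2 - 6*t + 65 is on top; that piece has area ∫[-3,4] (t^3 - 6*t^2 - 7*t + 60) dt = 1029/4.
On [4, 5], v = t + 5 is on top; that piece has area ∫[4,5] (-(t^3 - 6*t^2 - 7*t + 60)) dt = 5/4.
Total enclosed area = 1029/4 + 5/4 = 517/2.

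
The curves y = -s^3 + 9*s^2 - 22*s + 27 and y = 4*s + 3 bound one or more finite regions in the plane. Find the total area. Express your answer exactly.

Set the curves equal: -s^3 + 9*s^2 - 22*s + 27 = 4*s + 3, so -s^3 + 9*s^2 - 26*s + 24 = 0, which factors as -(s - 4)*(s - 3)*(s - 2) = 0. The curves meet at s = 2, 3, 4.
On [2, 3], y = 4*s + 3 is on top; that piece has area ∫[2,3] (-(-s^3 + 9*s^2 - 26*s + 24)) ds = 1/4.
On [3, 4], y = -s^3 + 9*s^2 - 22*s + 27 is on top; that piece has area ∫[3,4] (-s^3 + 9*s^2 - 26*s + 24) ds = 1/4.
Total enclosed area = 1/4 + 1/4 = 1/2.

1/2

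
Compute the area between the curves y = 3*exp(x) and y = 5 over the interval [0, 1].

The difference (3*exp(x)) - (5) = 3*exp(x) - 5 changes sign at x = log(5/3) inside [0, 1], so split the integral there.
∫[0,log(5/3)] (3*exp(x) - 5) dx = log(243/3125) + 2; the area of that piece is -2 + log(3125/243).
∫[log(5/3),1] (3*exp(x) - 5) dx = -10 - 5*log(3) + 5*log(5) + 3*exp(1).
Total area = (-2 + log(3125/243)) + (-10 - 5*log(3) + 5*log(5) + 3*exp(1)) = -12 - 10*log(3) + 3*exp(1) + 10*log(5).

-12 - 10*log(3) + 3*exp(1) + 10*log(5)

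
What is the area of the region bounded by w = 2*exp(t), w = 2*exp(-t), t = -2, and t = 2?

-8 + 4*exp(-2) + 4*exp(2)

The difference (2*exp(t)) - (2*exp(-t)) = 2*exp(t) - 2*exp(-t) changes sign at t = 0 inside [-2, 2], so split the integral there.
∫[-2,0] (2*exp(t) - 2*exp(-t)) dt = -2*exp(2) - 2*exp(-2) + 4; the area of that piece is -4 + 2*exp(-2) + 2*exp(2).
∫[0,2] (2*exp(t) - 2*exp(-t)) dt = -4 + 2*exp(-2) + 2*exp(2).
Total area = (-4 + 2*exp(-2) + 2*exp(2)) + (-4 + 2*exp(-2) + 2*exp(2)) = -8 + 4*exp(-2) + 4*exp(2).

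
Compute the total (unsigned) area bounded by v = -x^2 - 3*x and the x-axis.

The curve meets the x-axis where -x^2 - 3*x = 0, i.e. -x*(x + 3) = 0, at x = -3, 0.
On [-3, 0] the curve lies above the axis; ∫[-3,0] (-x^2 - 3*x) dx = 9/2, giving area 9/2.

9/2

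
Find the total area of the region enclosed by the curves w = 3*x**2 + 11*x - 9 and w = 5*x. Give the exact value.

32

Set the curves equal: 3*x**2 + 11*x - 9 = 5*x, so 3*x**2 + 6*x - 9 = 0, which factors as 3*(x - 1)*(x + 3) = 0. The curves meet at x = -3, 1.
On [-3, 1], w = 5*x is on top; that piece has area ∫[-3,1] (-(3*x**2 + 6*x - 9)) dx = 32.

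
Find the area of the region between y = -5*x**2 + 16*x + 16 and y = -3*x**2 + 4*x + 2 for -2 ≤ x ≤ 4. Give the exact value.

The difference (-5*x**2 + 16*x + 16) - (-3*x**2 + 4*x + 2) = -2*x**2 + 12*x + 14 changes sign at x = -1 inside [-2, 4], so split the integral there.
∫[-2,-1] (-2*x**2 + 12*x + 14) dx = -26/3; the area of that piece is 26/3.
∫[-1,4] (-2*x**2 + 12*x + 14) dx = 350/3.
Total area = 26/3 + 350/3 = 376/3.

376/3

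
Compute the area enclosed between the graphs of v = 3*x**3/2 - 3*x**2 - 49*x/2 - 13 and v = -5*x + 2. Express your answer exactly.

1741/8

Set the curves equal: 3*x**3/2 - 3*x**2 - 49*x/2 - 13 = -5*x + 2, so 3*x**3/2 - 3*x**2 - 39*x/2 - 15 = 0, which factors as 3*(x - 5)*(x + 1)*(x + 2)/2 = 0. The curves meet at x = -2, -1, 5.
On [-2, -1], v = 3*x**3/2 - 3*x**2 - 49*x/2 - 13 is on top; that piece has area ∫[-2,-1] (3*x**3/2 - 3*x**2 - 39*x/2 - 15) dx = 13/8.
On [-1, 5], v = -5*x + 2 is on top; that piece has area ∫[-1,5] (-(3*x**3/2 - 3*x**2 - 39*x/2 - 15)) dx = 216.
Total enclosed area = 13/8 + 216 = 1741/8.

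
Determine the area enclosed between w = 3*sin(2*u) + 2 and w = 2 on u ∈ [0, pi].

6

The difference (3*sin(2*u) + 2) - (2) = 3*sin(2*u) changes sign at u = pi/2 inside [0, pi], so split the integral there.
∫[0,pi/2] (3*sin(2*u)) du = 3.
∫[pi/2,pi] (3*sin(2*u)) du = -3; the area of that piece is 3.
Total area = 3 + 3 = 6.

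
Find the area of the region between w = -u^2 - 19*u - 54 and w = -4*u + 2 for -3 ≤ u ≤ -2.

149/6

On [-3, -2], (-u^2 - 19*u - 54) - (-4*u + 2) = -u^2 - 15*u - 56 is ≤ 0 throughout, so the area is a single integral of |-u^2 - 15*u - 56|.
∫[-3,-2] (-u^2 - 15*u - 56) du = -149/6; the area of that piece is 149/6.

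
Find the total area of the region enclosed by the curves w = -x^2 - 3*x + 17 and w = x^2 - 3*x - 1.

72

Set the curves equal: -x^2 - 3*x + 17 = x^2 - 3*x - 1, so -2*x^2 + 18 = 0, which factors as -2*(x - 3)*(x + 3) = 0. The curves meet at x = -3, 3.
On [-3, 3], w = -x^2 - 3*x + 17 is on top; that piece has area ∫[-3,3] (-2*x^2 + 18) dx = 72.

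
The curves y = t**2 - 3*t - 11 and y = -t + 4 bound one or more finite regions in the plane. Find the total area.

256/3

Set the curves equal: t**2 - 3*t - 11 = -t + 4, so t**2 - 2*t - 15 = 0, which factors as (t - 5)*(t + 3) = 0. The curves meet at t = -3, 5.
On [-3, 5], y = -t + 4 is on top; that piece has area ∫[-3,5] (-(t**2 - 2*t - 15)) dt = 256/3.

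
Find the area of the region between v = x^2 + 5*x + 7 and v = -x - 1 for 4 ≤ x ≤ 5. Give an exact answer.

On [4, 5], (x^2 + 5*x + 7) - (-x - 1) = x^2 + 6*x + 8 is ≥ 0 throughout, so the area is a single integral of |x^2 + 6*x + 8|.
∫[4,5] (x^2 + 6*x + 8) dx = 166/3.

166/3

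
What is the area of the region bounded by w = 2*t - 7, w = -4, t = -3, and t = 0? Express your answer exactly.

18

On [-3, 0], (2*t - 7) - (-4) = 2*t - 3 is ≤ 0 throughout, so the area is a single integral of |2*t - 3|.
∫[-3,0] (2*t - 3) dt = -18; the area of that piece is 18.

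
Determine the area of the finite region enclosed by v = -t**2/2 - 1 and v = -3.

Set the curves equal: -t**2/2 - 1 = -3, so -t**2/2 + 2 = 0, which factors as -(t - 2)*(t + 2)/2 = 0. The curves meet at t = -2, 2.
On [-2, 2], v = -t**2/2 - 1 is on top; that piece has area ∫[-2,2] (-t**2/2 + 2) dt = 16/3.

16/3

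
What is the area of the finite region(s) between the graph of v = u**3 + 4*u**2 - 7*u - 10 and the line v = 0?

The curve meets the u-axis where u**3 + 4*u**2 - 7*u - 10 = 0, i.e. (u - 2)*(u + 1)*(u + 5) = 0, at u = -5, -1, 2.
On [-5, -1] the curve lies above the axis; ∫[-5,-1] (u**3 + 4*u**2 - 7*u - 10) du = 160/3, giving area 160/3.
On [-1, 2] the curve lies below the axis; ∫[-1,2] (u**3 + 4*u**2 - 7*u - 10) du = -99/4, giving area 99/4.
Total area = 160/3 + 99/4 = 937/12.

937/12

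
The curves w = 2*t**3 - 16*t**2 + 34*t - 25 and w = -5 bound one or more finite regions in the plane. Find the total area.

71/3

Set the curves equal: 2*t**3 - 16*t**2 + 34*t - 25 = -5, so 2*t**3 - 16*t**2 + 34*t - 20 = 0, which factors as 2*(t - 5)*(t - 2)*(t - 1) = 0. The curves meet at t = 1, 2, 5.
On [1, 2], w = 2*t**3 - 16*t**2 + 34*t - 25 is on top; that piece has area ∫[1,2] (2*t**3 - 16*t**2 + 34*t - 20) dt = 7/6.
On [2, 5], w = -5 is on top; that piece has area ∫[2,5] (-(2*t**3 - 16*t**2 + 34*t - 20)) dt = 45/2.
Total enclosed area = 7/6 + 45/2 = 71/3.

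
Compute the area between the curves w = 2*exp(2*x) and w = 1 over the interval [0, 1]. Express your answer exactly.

-2 + exp(2)

On [0, 1], (2*exp(2*x)) - (1) = 2*exp(2*x) - 1 is ≥ 0 throughout, so the area is a single integral of |2*exp(2*x) - 1|.
∫[0,1] (2*exp(2*x) - 1) dx = -2 + exp(2).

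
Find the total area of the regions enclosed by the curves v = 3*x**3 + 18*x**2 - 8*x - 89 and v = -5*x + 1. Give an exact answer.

1221/4

Set the curves equal: 3*x**3 + 18*x**2 - 8*x - 89 = -5*x + 1, so 3*x**3 + 18*x**2 - 3*x - 90 = 0, which factors as 3*(x - 2)*(x + 3)*(x + 5) = 0. The curves meet at x = -5, -3, 2.
On [-5, -3], v = 3*x**3 + 18*x**2 - 8*x - 89 is on top; that piece has area ∫[-5,-3] (3*x**3 + 18*x**2 - 3*x - 90) dx = 24.
On [-3, 2], v = -5*x + 1 is on top; that piece has area ∫[-3,2] (-(3*x**3 + 18*x**2 - 3*x - 90)) dx = 1125/4.
Total enclosed area = 24 + 1125/4 = 1221/4.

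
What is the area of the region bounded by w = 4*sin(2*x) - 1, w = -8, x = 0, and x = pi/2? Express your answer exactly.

4 + 7*pi/2

On [0, pi/2], (4*sin(2*x) - 1) - (-8) = 4*sin(2*x) + 7 is ≥ 0 throughout, so the area is a single integral of |4*sin(2*x) + 7|.
∫[0,pi/2] (4*sin(2*x) + 7) dx = 4 + 7*pi/2.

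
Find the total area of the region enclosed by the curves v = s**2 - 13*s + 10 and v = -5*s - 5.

Set the curves equal: s**2 - 13*s + 10 = -5*s - 5, so s**2 - 8*s + 15 = 0, which factors as (s - 5)*(s - 3) = 0. The curves meet at s = 3, 5.
On [3, 5], v = -5*s - 5 is on top; that piece has area ∫[3,5] (-(s**2 - 8*s + 15)) ds = 4/3.

4/3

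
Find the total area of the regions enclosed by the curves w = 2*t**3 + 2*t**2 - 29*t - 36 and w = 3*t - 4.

Set the curves equal: 2*t**3 + 2*t**2 - 29*t - 36 = 3*t - 4, so 2*t**3 + 2*t**2 - 32*t - 32 = 0, which factors as 2*(t - 4)*(t + 1)*(t + 4) = 0. The curves meet at t = -4, -1, 4.
On [-4, -1], w = 2*t**3 + 2*t**2 - 29*t - 36 is on top; that piece has area ∫[-4,-1] (2*t**3 + 2*t**2 - 32*t - 32) dt = 117/2.
On [-1, 4], w = 3*t - 4 is on top; that piece has area ∫[-1,4] (-(2*t**3 + 2*t**2 - 32*t - 32)) dt = 1375/6.
Total enclosed area = 117/2 + 1375/6 = 863/3.

863/3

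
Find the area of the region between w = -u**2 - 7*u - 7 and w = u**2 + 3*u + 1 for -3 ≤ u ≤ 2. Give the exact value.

155/3

The difference (-u**2 - 7*u - 7) - (u**2 + 3*u + 1) = -2*u**2 - 10*u - 8 changes sign at u = -1 inside [-3, 2], so split the integral there.
∫[-3,-1] (-2*u**2 - 10*u - 8) du = 20/3.
∫[-1,2] (-2*u**2 - 10*u - 8) du = -45; the area of that piece is 45.
Total area = 20/3 + 45 = 155/3.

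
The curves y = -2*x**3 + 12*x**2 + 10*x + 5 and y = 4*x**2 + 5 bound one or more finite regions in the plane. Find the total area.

443/3

Set the curves equal: -2*x**3 + 12*x**2 + 10*x + 5 = 4*x**2 + 5, so -2*x**3 + 8*x**2 + 10*x = 0, which factors as -2*x*(x - 5)*(x + 1) = 0. The curves meet at x = -1, 0, 5.
On [-1, 0], y = 4*x**2 + 5 is on top; that piece has area ∫[-1,0] (-(-2*x**3 + 8*x**2 + 10*x)) dx = 11/6.
On [0, 5], y = -2*x**3 + 12*x**2 + 10*x + 5 is on top; that piece has area ∫[0,5] (-2*x**3 + 8*x**2 + 10*x) dx = 875/6.
Total enclosed area = 11/6 + 875/6 = 443/3.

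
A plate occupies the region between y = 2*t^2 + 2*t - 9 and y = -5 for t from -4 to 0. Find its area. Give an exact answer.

24

The difference (2*t^2 + 2*t - 9) - (-5) = 2*t^2 + 2*t - 4 changes sign at t = -2 inside [-4, 0], so split the integral there.
∫[-4,-2] (2*t^2 + 2*t - 4) dt = 52/3.
∫[-2,0] (2*t^2 + 2*t - 4) dt = -20/3; the area of that piece is 20/3.
Total area = 52/3 + 20/3 = 24.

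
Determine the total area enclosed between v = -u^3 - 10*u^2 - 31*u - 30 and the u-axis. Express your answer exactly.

The curve meets the u-axis where -u^3 - 10*u^2 - 31*u - 30 = 0, i.e. -(u + 2)*(u + 3)*(u + 5) = 0, at u = -5, -3, -2.
On [-5, -3] the curve lies below the axis; ∫[-5,-3] (-u^3 - 10*u^2 - 31*u - 30) du = -8/3, giving area 8/3.
On [-3, -2] the curve lies above the axis; ∫[-3,-2] (-u^3 - 10*u^2 - 31*u - 30) du = 5/12, giving area 5/12.
Total area = 8/3 + 5/12 = 37/12.

37/12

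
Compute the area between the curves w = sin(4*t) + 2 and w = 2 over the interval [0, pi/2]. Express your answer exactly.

The difference (sin(4*t) + 2) - (2) = sin(4*t) changes sign at t = pi/4 inside [0, pi/2], so split the integral there.
∫[0,pi/4] (sin(4*t)) dt = 1/2.
∫[pi/4,pi/2] (sin(4*t)) dt = -1/2; the area of that piece is 1/2.
Total area = 1/2 + 1/2 = 1.

1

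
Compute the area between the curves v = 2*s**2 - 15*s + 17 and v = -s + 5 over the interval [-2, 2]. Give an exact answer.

The difference (2*s**2 - 15*s + 17) - (-s + 5) = 2*s**2 - 14*s + 12 changes sign at s = 1 inside [-2, 2], so split the integral there.
∫[-2,1] (2*s**2 - 14*s + 12) ds = 63.
∫[1,2] (2*s**2 - 14*s + 12) ds = -13/3; the area of that piece is 13/3.
Total area = 63 + 13/3 = 202/3.

202/3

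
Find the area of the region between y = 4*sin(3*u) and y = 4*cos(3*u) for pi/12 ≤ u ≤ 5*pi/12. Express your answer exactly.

8*sqrt(2)/3

On [pi/12, 5*pi/12], (4*sin(3*u)) - (4*cos(3*u)) = 4*sin(3*u) - 4*cos(3*u) is ≥ 0 throughout, so the area is a single integral of |4*sin(3*u) - 4*cos(3*u)|.
∫[pi/12,5*pi/12] (4*sin(3*u) - 4*cos(3*u)) du = 8*sqrt(2)/3.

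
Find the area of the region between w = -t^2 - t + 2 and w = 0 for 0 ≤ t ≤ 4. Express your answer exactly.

71/3

The difference (-t^2 - t + 2) - (0) = -t^2 - t + 2 changes sign at t = 1 inside [0, 4], so split the integral there.
∫[0,1] (-t^2 - t + 2) dt = 7/6.
∫[1,4] (-t^2 - t + 2) dt = -45/2; the area of that piece is 45/2.
Total area = 7/6 + 45/2 = 71/3.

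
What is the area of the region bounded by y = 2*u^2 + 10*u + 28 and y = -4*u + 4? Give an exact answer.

1/3

Set the curves equal: 2*u^2 + 10*u + 28 = -4*u + 4, so 2*u^2 + 14*u + 24 = 0, which factors as 2*(u + 3)*(u + 4) = 0. The curves meet at u = -4, -3.
On [-4, -3], y = -4*u + 4 is on top; that piece has area ∫[-4,-3] (-(2*u^2 + 14*u + 24)) du = 1/3.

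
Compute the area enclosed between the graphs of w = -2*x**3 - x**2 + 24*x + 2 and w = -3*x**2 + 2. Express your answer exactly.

Set the curves equal: -2*x**3 - x**2 + 24*x + 2 = -3*x**2 + 2, so -2*x**3 + 2*x**2 + 24*x = 0, which factors as -2*x*(x - 4)*(x + 3) = 0. The curves meet at x = -3, 0, 4.
On [-3, 0], w = -3*x**2 + 2 is on top; that piece has area ∫[-3,0] (-(-2*x**3 + 2*x**2 + 24*x)) dx = 99/2.
On [0, 4], w = -2*x**3 - x**2 + 24*x + 2 is on top; that piece has area ∫[0,4] (-2*x**3 + 2*x**2 + 24*x) dx = 320/3.
Total enclosed area = 99/2 + 320/3 = 937/6.

937/6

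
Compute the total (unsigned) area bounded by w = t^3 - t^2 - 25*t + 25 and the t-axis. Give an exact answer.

The curve meets the t-axis where t^3 - t^2 - 25*t + 25 = 0, i.e. (t - 5)*(t - 1)*(t + 5) = 0, at t = -5, 1, 5.
On [-5, 1] the curve lies above the axis; ∫[-5,1] (t^3 - t^2 - 25*t + 25) dt = 252, giving area 252.
On [1, 5] the curve lies below the axis; ∫[1,5] (t^3 - t^2 - 25*t + 25) dt = -256/3, giving area 256/3.
Total area = 252 + 256/3 = 1012/3.

1012/3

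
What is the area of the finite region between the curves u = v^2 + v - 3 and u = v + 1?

Both boundary curves give u as a function of v, so integrate with respect to v. Setting them equal: v^2 - 4 = 0, i.e. (v - 2)*(v + 2) = 0, so they meet at v = -2, 2.
For v in [-2, 2], u = v^2 + v - 3 is on the left; area = ∫[-2,2] (-(v^2 - 4)) dv = 32/3.

32/3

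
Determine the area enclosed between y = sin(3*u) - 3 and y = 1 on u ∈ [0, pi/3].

On [0, pi/3], (sin(3*u) - 3) - (1) = sin(3*u) - 4 is ≤ 0 throughout, so the area is a single integral of |sin(3*u) - 4|.
∫[0,pi/3] (sin(3*u) - 4) du = 2/3 - 4*pi/3; the area of that piece is -2/3 + 4*pi/3.

-2/3 + 4*pi/3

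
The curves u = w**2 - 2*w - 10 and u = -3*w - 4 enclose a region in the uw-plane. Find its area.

Both boundary curves give u as a function of w, so integrate with respect to w. Setting them equal: w**2 + w - 6 = 0, i.e. (w - 2)*(w + 3) = 0, so they meet at w = -3, 2.
For w in [-3, 2], u = w**2 - 2*w - 10 is on the left; area = ∫[-3,2] (-(w**2 + w - 6)) dw = 125/6.

125/6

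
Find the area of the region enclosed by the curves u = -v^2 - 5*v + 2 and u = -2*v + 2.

9/2

Both boundary curves give u as a function of v, so integrate with respect to v. Setting them equal: -v^2 - 3*v = 0, i.e. -v*(v + 3) = 0, so they meet at v = -3, 0.
For v in [-3, 0], u = -v^2 - 5*v + 2 is on the right; area = ∫[-3,0] (-v^2 - 3*v) dv = 9/2.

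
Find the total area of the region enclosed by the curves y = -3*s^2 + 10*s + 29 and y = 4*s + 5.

Set the curves equal: -3*s^2 + 10*s + 29 = 4*s + 5, so -3*s^2 + 6*s + 24 = 0, which factors as -3*(s - 4)*(s + 2) = 0. The curves meet at s = -2, 4.
On [-2, 4], y = -3*s^2 + 10*s + 29 is on top; that piece has area ∫[-2,4] (-3*s^2 + 6*s + 24) ds = 108.

108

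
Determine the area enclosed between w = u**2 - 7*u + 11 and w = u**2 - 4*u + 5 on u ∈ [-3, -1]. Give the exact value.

24

On [-3, -1], (u**2 - 7*u + 11) - (u**2 - 4*u + 5) = -3*u + 6 is ≥ 0 throughout, so the area is a single integral of |-3*u + 6|.
∫[-3,-1] (-3*u + 6) du = 24.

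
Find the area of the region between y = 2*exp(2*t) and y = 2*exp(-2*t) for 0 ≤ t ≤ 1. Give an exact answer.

On [0, 1], (2*exp(2*t)) - (2*exp(-2*t)) = 2*exp(2*t) - 2*exp(-2*t) is ≥ 0 throughout, so the area is a single integral of |2*exp(2*t) - 2*exp(-2*t)|.
∫[0,1] (2*exp(2*t) - 2*exp(-2*t)) dt = -2 + exp(-2) + exp(2).

-2 + exp(-2) + exp(2)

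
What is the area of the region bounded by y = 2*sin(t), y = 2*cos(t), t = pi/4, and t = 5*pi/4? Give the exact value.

4*sqrt(2)

On [pi/4, 5*pi/4], (2*sin(t)) - (2*cos(t)) = 2*sin(t) - 2*cos(t) is ≥ 0 throughout, so the area is a single integral of |2*sin(t) - 2*cos(t)|.
∫[pi/4,5*pi/4] (2*sin(t) - 2*cos(t)) dt = 4*sqrt(2).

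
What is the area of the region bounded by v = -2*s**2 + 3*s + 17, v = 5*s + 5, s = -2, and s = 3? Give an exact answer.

The difference (-2*s**2 + 3*s + 17) - (5*s + 5) = -2*s**2 - 2*s + 12 changes sign at s = 2 inside [-2, 3], so split the integral there.
∫[-2,2] (-2*s**2 - 2*s + 12) ds = 112/3.
∫[2,3] (-2*s**2 - 2*s + 12) ds = -17/3; the area of that piece is 17/3.
Total area = 112/3 + 17/3 = 43.

43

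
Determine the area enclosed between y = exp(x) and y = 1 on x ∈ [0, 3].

-4 + exp(3)

On [0, 3], (exp(x)) - (1) = exp(x) - 1 is ≥ 0 throughout, so the area is a single integral of |exp(x) - 1|.
∫[0,3] (exp(x) - 1) dx = -4 + exp(3).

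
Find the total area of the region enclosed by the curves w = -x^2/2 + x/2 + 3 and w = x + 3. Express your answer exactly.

1/12

Set the curves equal: -x^2/2 + x/2 + 3 = x + 3, so -x^2/2 - x/2 = 0, which factors as -x*(x + 1)/2 = 0. The curves meet at x = -1, 0.
On [-1, 0], w = -x^2/2 + x/2 + 3 is on top; that piece has area ∫[-1,0] (-x^2/2 - x/2) dx = 1/12.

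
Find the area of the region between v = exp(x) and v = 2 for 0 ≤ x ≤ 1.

-5 + exp(1) + 4*log(2)

The difference (exp(x)) - (2) = exp(x) - 2 changes sign at x = log(2) inside [0, 1], so split the integral there.
∫[0,log(2)] (exp(x) - 2) dx = 1 - log(4); the area of that piece is -1 + log(4).
∫[log(2),1] (exp(x) - 2) dx = -4 + 2*log(2) + exp(1).
Total area = (-1 + log(4)) + (-4 + 2*log(2) + exp(1)) = -5 + exp(1) + 4*log(2).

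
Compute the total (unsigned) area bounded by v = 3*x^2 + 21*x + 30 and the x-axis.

The curve meets the x-axis where 3*x^2 + 21*x + 30 = 0, i.e. 3*(x + 2)*(x + 5) = 0, at x = -5, -2.
On [-5, -2] the curve lies below the axis; ∫[-5,-2] (3*x^2 + 21*x + 30) dx = -27/2, giving area 27/2.

27/2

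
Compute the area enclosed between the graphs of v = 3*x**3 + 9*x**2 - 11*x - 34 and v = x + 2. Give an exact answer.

Set the curves equal: 3*x**3 + 9*x**2 - 11*x - 34 = x + 2, so 3*x**3 + 9*x**2 - 12*x - 36 = 0, which factors as 3*(x - 2)*(x + 2)*(x + 3) = 0. The curves meet at x = -3, -2, 2.
On [-3, -2], v = 3*x**3 + 9*x**2 - 11*x - 34 is on top; that piece has area ∫[-3,-2] (3*x**3 + 9*x**2 - 12*x - 36) dx = 9/4.
On [-2, 2], v = x + 2 is on top; that piece has area ∫[-2,2] (-(3*x**3 + 9*x**2 - 12*x - 36)) dx = 96.
Total enclosed area = 9/4 + 96 = 393/4.

393/4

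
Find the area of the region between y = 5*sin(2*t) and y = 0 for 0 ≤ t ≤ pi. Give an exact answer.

The difference (5*sin(2*t)) - (0) = 5*sin(2*t) changes sign at t = pi/2 inside [0, pi], so split the integral there.
∫[0,pi/2] (5*sin(2*t)) dt = 5.
∫[pi/2,pi] (5*sin(2*t)) dt = -5; the area of that piece is 5.
Total area = 5 + 5 = 10.

10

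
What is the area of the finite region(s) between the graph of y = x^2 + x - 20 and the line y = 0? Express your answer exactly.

The curve meets the x-axis where x^2 + x - 20 = 0, i.e. (x - 4)*(x + 5) = 0, at x = -5, 4.
On [-5, 4] the curve lies below the axis; ∫[-5,4] (x^2 + x - 20) dx = -243/2, giving area 243/2.

243/2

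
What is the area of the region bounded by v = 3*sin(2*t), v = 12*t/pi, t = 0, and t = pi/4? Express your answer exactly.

3/2 - 3*pi/8

On [0, pi/4], (3*sin(2*t)) - (12*t/pi) = -12*t/pi + 3*sin(2*t) is ≥ 0 throughout, so the area is a single integral of |-12*t/pi + 3*sin(2*t)|.
∫[0,pi/4] (-12*t/pi + 3*sin(2*t)) dt = 3/2 - 3*pi/8.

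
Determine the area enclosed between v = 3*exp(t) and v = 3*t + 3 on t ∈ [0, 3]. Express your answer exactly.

-51/2 + 3*exp(3)

On [0, 3], (3*exp(t)) - (3*t + 3) = -3*t + 3*exp(t) - 3 is ≥ 0 throughout, so the area is a single integral of |-3*t + 3*exp(t) - 3|.
∫[0,3] (-3*t + 3*exp(t) - 3) dt = -51/2 + 3*exp(3).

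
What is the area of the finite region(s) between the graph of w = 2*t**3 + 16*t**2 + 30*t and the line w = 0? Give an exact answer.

253/6

The curve meets the t-axis where 2*t**3 + 16*t**2 + 30*t = 0, i.e. 2*t*(t + 3)*(t + 5) = 0, at t = -5, -3, 0.
On [-5, -3] the curve lies above the axis; ∫[-5,-3] (2*t**3 + 16*t**2 + 30*t) dt = 32/3, giving area 32/3.
On [-3, 0] the curve lies below the axis; ∫[-3,0] (2*t**3 + 16*t**2 + 30*t) dt = -63/2, giving area 63/2.
Total area = 32/3 + 63/2 = 253/6.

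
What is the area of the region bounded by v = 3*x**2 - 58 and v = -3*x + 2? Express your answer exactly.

729/2

Set the curves equal: 3*x**2 - 58 = -3*x + 2, so 3*x**2 + 3*x - 60 = 0, which factors as 3*(x - 4)*(x + 5) = 0. The curves meet at x = -5, 4.
On [-5, 4], v = -3*x + 2 is on top; that piece has area ∫[-5,4] (-(3*x**2 + 3*x - 60)) dx = 729/2.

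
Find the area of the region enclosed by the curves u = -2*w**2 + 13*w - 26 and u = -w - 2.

1/3

Both boundary curves give u as a function of w, so integrate with respect to w. Setting them equal: -2*w**2 + 14*w - 24 = 0, i.e. -2*(w - 4)*(w - 3) = 0, so they meet at w = 3, 4.
For w in [3, 4], u = -2*w**2 + 13*w - 26 is on the right; area = ∫[3,4] (-2*w**2 + 14*w - 24) dw = 1/3.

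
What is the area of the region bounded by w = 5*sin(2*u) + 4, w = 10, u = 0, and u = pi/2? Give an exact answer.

On [0, pi/2], (5*sin(2*u) + 4) - (10) = 5*sin(2*u) - 6 is ≤ 0 throughout, so the area is a single integral of |5*sin(2*u) - 6|.
∫[0,pi/2] (5*sin(2*u) - 6) du = 5 - 3*pi; the area of that piece is -5 + 3*pi.

-5 + 3*pi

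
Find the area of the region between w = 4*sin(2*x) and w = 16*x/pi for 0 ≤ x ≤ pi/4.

On [0, pi/4], (4*sin(2*x)) - (16*x/pi) = -16*x/pi + 4*sin(2*x) is ≥ 0 throughout, so the area is a single integral of |-16*x/pi + 4*sin(2*x)|.
∫[0,pi/4] (-16*x/pi + 4*sin(2*x)) dx = 2 - pi/2.

2 - pi/2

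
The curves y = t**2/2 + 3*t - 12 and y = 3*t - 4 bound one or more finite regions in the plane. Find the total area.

Set the curves equal: t**2/2 + 3*t - 12 = 3*t - 4, so t**2/2 - 8 = 0, which factors as (t - 4)*(t + 4)/2 = 0. The curves meet at t = -4, 4.
On [-4, 4], y = 3*t - 4 is on top; that piece has area ∫[-4,4] (-(t**2/2 - 8)) dt = 128/3.

128/3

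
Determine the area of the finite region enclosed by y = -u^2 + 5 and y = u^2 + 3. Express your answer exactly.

8/3

Set the curves equal: -u^2 + 5 = u^2 + 3, so -2*u^2 + 2 = 0, which factors as -2*(u - 1)*(u + 1) = 0. The curves meet at u = -1, 1.
On [-1, 1], y = -u^2 + 5 is on top; that piece has area ∫[-1,1] (-2*u^2 + 2) du = 8/3.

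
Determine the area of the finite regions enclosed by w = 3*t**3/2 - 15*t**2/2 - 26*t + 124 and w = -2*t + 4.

5137/8

Set the curves equal: 3*t**3/2 - 15*t**2/2 - 26*t + 124 = -2*t + 4, so 3*t**3/2 - 15*t**2/2 - 24*t + 120 = 0, which factors as 3*(t - 5)*(t - 4)*(t + 4)/2 = 0. The curves meet at t = -4, 4, 5.
On [-4, 4], w = 3*t**3/2 - 15*t**2/2 - 26*t + 124 is on top; that piece has area ∫[-4,4] (3*t**3/2 - 15*t**2/2 - 24*t + 120) dt = 640.
On [4, 5], w = -2*t + 4 is on top; that piece has area ∫[4,5] (-(3*t**3/2 - 15*t**2/2 - 24*t + 120)) dt = 17/8.
Total enclosed area = 640 + 17/8 = 5137/8.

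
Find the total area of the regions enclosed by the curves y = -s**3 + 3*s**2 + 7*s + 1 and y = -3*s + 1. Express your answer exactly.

407/4

Set the curves equal: -s**3 + 3*s**2 + 7*s + 1 = -3*s + 1, so -s**3 + 3*s**2 + 10*s = 0, which factors as -s*(s - 5)*(s + 2) = 0. The curves meet at s = -2, 0, 5.
On [-2, 0], y = -3*s + 1 is on top; that piece has area ∫[-2,0] (-(-s**3 + 3*s**2 + 10*s)) ds = 8.
On [0, 5], y = -s**3 + 3*s**2 + 7*s + 1 is on top; that piece has area ∫[0,5] (-s**3 + 3*s**2 + 10*s) ds = 375/4.
Total enclosed area = 8 + 375/4 = 407/4.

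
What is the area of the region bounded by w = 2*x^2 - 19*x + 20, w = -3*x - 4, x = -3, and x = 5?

604/3

The difference (2*x^2 - 19*x + 20) - (-3*x - 4) = 2*x^2 - 16*x + 24 changes sign at x = 2 inside [-3, 5], so split the integral there.
∫[-3,2] (2*x^2 - 16*x + 24) dx = 550/3.
∫[2,5] (2*x^2 - 16*x + 24) dx = -18; the area of that piece is 18.
Total area = 550/3 + 18 = 604/3.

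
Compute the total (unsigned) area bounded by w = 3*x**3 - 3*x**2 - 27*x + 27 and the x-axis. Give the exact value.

The curve meets the x-axis where 3*x**3 - 3*x**2 - 27*x + 27 = 0, i.e. 3*(x - 3)*(x - 1)*(x + 3) = 0, at x = -3, 1, 3.
On [-3, 1] the curve lies above the axis; ∫[-3,1] (3*x**3 - 3*x**2 - 27*x + 27) dx = 128, giving area 128.
On [1, 3] the curve lies below the axis; ∫[1,3] (3*x**3 - 3*x**2 - 27*x + 27) dx = -20, giving area 20.
Total area = 128 + 20 = 148.

148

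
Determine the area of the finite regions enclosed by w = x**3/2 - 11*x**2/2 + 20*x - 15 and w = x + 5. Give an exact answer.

37/24

Set the curves equal: x**3/2 - 11*x**2/2 + 20*x - 15 = x + 5, so x**3/2 - 11*x**2/2 + 19*x - 20 = 0, which factors as (x - 5)*(x - 4)*(x - 2)/2 = 0. The curves meet at x = 2, 4, 5.
On [2, 4], w = x**3/2 - 11*x**2/2 + 20*x - 15 is on top; that piece has area ∫[2,4] (x**3/2 - 11*x**2/2 + 19*x - 20) dx = 4/3.
On [4, 5], w = x + 5 is on top; that piece has area ∫[4,5] (-(x**3/2 - 11*x**2/2 + 19*x - 20)) dx = 5/24.
Total enclosed area = 4/3 + 5/24 = 37/24.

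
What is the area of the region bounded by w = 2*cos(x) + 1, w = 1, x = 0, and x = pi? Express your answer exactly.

The difference (2*cos(x) + 1) - (1) = 2*cos(x) changes sign at x = pi/2 inside [0, pi], so split the integral there.
∫[0,pi/2] (2*cos(x)) dx = 2.
∫[pi/2,pi] (2*cos(x)) dx = -2; the area of that piece is 2.
Total area = 2 + 2 = 4.

4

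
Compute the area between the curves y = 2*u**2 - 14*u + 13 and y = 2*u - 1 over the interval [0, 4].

The difference (2*u**2 - 14*u + 13) - (2*u - 1) = 2*u**2 - 16*u + 14 changes sign at u = 1 inside [0, 4], so split the integral there.
∫[0,1] (2*u**2 - 16*u + 14) du = 20/3.
∫[1,4] (2*u**2 - 16*u + 14) du = -36; the area of that piece is 36.
Total area = 20/3 + 36 = 128/3.

128/3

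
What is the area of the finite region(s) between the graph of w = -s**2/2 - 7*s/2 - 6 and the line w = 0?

The curve meets the s-axis where -s**2/2 - 7*s/2 - 6 = 0, i.e. -(s + 3)*(s + 4)/2 = 0, at s = -4, -3.
On [-4, -3] the curve lies above the axis; ∫[-4,-3] (-s**2/2 - 7*s/2 - 6) ds = 1/12, giving area 1/12.

1/12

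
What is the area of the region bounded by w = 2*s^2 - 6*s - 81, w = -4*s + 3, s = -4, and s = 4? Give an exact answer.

1760/3

On [-4, 4], (2*s^2 - 6*s - 81) - (-4*s + 3) = 2*s^2 - 2*s - 84 is ≤ 0 throughout, so the area is a single integral of |2*s^2 - 2*s - 84|.
∫[-4,4] (2*s^2 - 2*s - 84) ds = -1760/3; the area of that piece is 1760/3.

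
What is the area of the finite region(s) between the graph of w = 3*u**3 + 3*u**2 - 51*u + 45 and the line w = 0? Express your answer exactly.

568

The curve meets the u-axis where 3*u**3 + 3*u**2 - 51*u + 45 = 0, i.e. 3*(u - 3)*(u - 1)*(u + 5) = 0, at u = -5, 1, 3.
On [-5, 1] the curve lies above the axis; ∫[-5,1] (3*u**3 + 3*u**2 - 51*u + 45) du = 540, giving area 540.
On [1, 3] the curve lies below the axis; ∫[1,3] (3*u**3 + 3*u**2 - 51*u + 45) du = -28, giving area 28.
Total area = 540 + 28 = 568.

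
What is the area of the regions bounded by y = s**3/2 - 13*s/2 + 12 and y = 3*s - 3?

Set the curves equal: s**3/2 - 13*s/2 + 12 = 3*s - 3, so s**3/2 - 19*s/2 + 15 = 0, which factors as (s - 3)*(s - 2)*(s + 5)/2 = 0. The curves meet at s = -5, 2, 3.
On [-5, 2], y = s**3/2 - 13*s/2 + 12 is on top; that piece has area ∫[-5,2] (s**3/2 - 19*s/2 + 15) ds = 1029/8.
On [2, 3], y = 3*s - 3 is on top; that piece has area ∫[2,3] (-(s**3/2 - 19*s/2 + 15)) ds = 5/8.
Total enclosed area = 1029/8 + 5/8 = 517/4.

517/4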